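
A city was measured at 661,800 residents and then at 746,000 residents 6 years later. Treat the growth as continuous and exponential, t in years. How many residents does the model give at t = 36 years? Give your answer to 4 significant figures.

r = ln(746000/661800) / 6 ≈ 0.01996 per year
P(36) = 661800 · e^(0.01996·36) = 661800 · 2.0515 ≈ 1357685.41

≈ 1,358,000 residents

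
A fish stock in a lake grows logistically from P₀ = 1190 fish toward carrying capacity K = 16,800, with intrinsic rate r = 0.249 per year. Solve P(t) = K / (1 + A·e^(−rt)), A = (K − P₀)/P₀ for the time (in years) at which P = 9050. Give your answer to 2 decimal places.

t ≈ 10.96 years

A = (16800 − 1190)/1190 = 13.11765
9050 = 16800/(1 + 13.11765·e^(−0.249t)) → 1 + 13.11765·e^(−0.249t) = 1.85635
e^(−0.249t) = 0.065283 → t = ln(15.31803)/0.249 = 2.72903/0.249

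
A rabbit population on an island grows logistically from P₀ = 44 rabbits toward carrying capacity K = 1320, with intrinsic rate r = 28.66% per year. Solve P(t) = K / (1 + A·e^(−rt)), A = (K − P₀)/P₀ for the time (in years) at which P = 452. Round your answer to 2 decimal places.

t ≈ 9.47 years

A = (1320 − 44)/44 = 29
452 = 1320/(1 + 29·e^(−0.2866t)) → 1 + 29·e^(−0.2866t) = 2.92035
e^(−0.2866t) = 0.066219 → t = ln(15.10138)/0.2866 = 2.71479/0.2866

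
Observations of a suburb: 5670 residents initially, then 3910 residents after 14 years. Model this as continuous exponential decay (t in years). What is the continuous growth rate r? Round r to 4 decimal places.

3910 = 5670 · e^(r·14)
e^(14r) = 3910/5670 = 0.68959
r = ln(0.68959) / 14 = -0.37165 / 14

r ≈ -0.0265 per year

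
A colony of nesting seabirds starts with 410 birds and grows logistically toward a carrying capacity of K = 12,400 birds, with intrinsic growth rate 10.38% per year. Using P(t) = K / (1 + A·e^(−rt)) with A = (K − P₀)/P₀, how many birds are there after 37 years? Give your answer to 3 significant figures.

≈ 7,620 birds

A = (12400 − 410)/410 = 29.2439
P(37) = 12400 / (1 + 29.2439·e^(−0.1038·37)) = 12400 / (1 + 29.2439·0.021481)
= 12400 / 1.62818 ≈ 7615.87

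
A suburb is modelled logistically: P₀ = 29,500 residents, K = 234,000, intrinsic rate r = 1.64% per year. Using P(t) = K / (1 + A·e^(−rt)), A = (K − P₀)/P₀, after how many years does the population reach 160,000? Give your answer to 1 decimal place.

t ≈ 165.1 years

A = (234000 − 29500)/29500 = 6.9322
160000 = 234000/(1 + 6.9322·e^(−0.0164t)) → 1 + 6.9322·e^(−0.0164t) = 1.4625
e^(−0.0164t) = 0.066718 → t = ln(14.98855)/0.0164 = 2.70729/0.0164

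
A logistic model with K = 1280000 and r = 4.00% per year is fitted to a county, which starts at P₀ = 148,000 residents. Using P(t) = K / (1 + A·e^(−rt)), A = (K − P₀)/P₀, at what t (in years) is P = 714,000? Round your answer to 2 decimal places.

t ≈ 56.67 years

A = (1280000 − 148000)/148000 = 7.64865
714000 = 1280000/(1 + 7.64865·e^(−0.04t)) → 1 + 7.64865·e^(−0.04t) = 1.79272
e^(−0.04t) = 0.103641 → t = ln(9.64865)/0.04 = 2.26682/0.04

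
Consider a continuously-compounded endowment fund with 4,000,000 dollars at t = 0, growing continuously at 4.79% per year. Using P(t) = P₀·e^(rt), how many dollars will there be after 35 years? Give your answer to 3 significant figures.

P(35) = 4000000 · e^(0.0479·35) = 4000000 · e^(1.6765)
= 4000000 · 5.34681 ≈ 21387237.4

≈ 21,400,000 dollars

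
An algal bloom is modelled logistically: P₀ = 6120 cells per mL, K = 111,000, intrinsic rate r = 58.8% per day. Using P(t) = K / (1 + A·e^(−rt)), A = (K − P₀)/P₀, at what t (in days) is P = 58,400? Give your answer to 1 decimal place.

A = (111000 − 6120)/6120 = 17.13725
58400 = 111000/(1 + 17.13725·e^(−0.588t)) → 1 + 17.13725·e^(−0.588t) = 1.90068
e^(−0.588t) = 0.052557 → t = ln(19.02691)/0.588 = 2.94585/0.588

t ≈ 5.0 days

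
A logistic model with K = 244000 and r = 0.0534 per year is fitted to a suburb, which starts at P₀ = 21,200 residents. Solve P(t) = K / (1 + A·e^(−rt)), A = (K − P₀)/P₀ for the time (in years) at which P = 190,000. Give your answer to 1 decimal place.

t ≈ 67.6 years

A = (244000 − 21200)/21200 = 10.50943
190000 = 244000/(1 + 10.50943·e^(−0.0534t)) → 1 + 10.50943·e^(−0.0534t) = 1.28421
e^(−0.0534t) = 0.027043 → t = ln(36.97764)/0.0534 = 3.61031/0.0534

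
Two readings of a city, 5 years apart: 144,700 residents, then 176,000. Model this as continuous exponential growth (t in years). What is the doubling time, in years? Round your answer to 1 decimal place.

r = ln(176000/144700) / 5 = ln(1.21631) / 5 ≈ 0.039164 per year
doubling time = ln 2 / |r| = 0.69315 / 0.039164

doubling time ≈ 17.7 years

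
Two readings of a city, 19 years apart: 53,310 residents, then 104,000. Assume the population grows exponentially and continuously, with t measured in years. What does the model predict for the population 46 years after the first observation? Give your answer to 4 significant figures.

≈ 268,800 residents

r = ln(104000/53310) / 19 ≈ 0.035172 per year
P(46) = 53310 · e^(0.035172·46) = 53310 · 5.04254 ≈ 268817.69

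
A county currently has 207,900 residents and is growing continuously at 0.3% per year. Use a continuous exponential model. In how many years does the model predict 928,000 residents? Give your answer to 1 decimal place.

t ≈ 498.7 years

928000 = 207900 · e^(0.003·t)
t = ln(928000/207900) / 0.003 = ln(4.46368) / 0.003 = 1.49597 / 0.003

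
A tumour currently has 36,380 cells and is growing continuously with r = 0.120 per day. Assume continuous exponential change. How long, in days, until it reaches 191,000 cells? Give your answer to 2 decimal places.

t ≈ 13.82 days

191000 = 36380 · e^(0.12·t)
t = ln(191000/36380) / 0.12 = ln(5.25014) / 0.12 = 1.65825 / 0.12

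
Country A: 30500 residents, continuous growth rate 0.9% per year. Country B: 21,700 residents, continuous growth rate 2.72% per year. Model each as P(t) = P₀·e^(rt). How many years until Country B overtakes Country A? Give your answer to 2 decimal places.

t ≈ 18.70 years

30500·e^(0.009t) = 21700·e^(0.0272t)
30500/21700 = e^((0.0272 − 0.009)t) → ln(1.40553) = 0.0182·t
t = 0.34041 / 0.0182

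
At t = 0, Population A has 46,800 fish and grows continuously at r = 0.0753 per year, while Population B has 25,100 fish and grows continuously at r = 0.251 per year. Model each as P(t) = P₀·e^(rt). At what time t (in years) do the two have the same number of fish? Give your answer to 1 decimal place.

46800·e^(0.0753t) = 25100·e^(0.251t)
46800/25100 = e^((0.251 − 0.0753)t) → ln(1.86454) = 0.1757·t
t = 0.62302 / 0.1757

t ≈ 3.5 years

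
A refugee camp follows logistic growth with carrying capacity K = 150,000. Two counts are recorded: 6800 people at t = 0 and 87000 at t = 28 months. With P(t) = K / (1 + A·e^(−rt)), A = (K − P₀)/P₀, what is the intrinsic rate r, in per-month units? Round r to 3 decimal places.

A = (150000 − 6800)/6800 = 21.05882
87000 = 150000/(1 + 21.05882·e^(−r·28)) → e^(−28r) = (1.72414 − 1)/21.05882 = 0.034386
r = −ln(0.034386)/28 = 3.37009/28

r ≈ 0.120 per month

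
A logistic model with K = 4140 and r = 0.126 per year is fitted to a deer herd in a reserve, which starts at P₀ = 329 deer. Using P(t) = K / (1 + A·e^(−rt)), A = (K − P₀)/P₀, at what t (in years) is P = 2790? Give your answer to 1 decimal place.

t ≈ 25.2 years

A = (4140 − 329)/329 = 11.58359
2790 = 4140/(1 + 11.58359·e^(−0.126t)) → 1 + 11.58359·e^(−0.126t) = 1.48387
e^(−0.126t) = 0.041772 → t = ln(23.93941)/0.126 = 3.17553/0.126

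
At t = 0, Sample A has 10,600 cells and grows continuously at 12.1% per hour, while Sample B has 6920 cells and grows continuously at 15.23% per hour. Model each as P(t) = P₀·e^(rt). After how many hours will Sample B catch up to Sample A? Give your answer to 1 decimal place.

t ≈ 13.6 hours

10600·e^(0.121t) = 6920·e^(0.1523t)
10600/6920 = e^((0.1523 − 0.121)t) → ln(1.53179) = 0.0313·t
t = 0.42644 / 0.0313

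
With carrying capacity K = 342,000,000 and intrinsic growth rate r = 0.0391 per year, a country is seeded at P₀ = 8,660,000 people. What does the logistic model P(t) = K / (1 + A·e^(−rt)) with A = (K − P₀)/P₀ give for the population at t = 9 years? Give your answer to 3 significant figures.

≈ 12,200,000 people

A = (342000000 − 8660000)/8660000 = 38.49192
P(9) = 342000000 / (1 + 38.49192·e^(−0.0391·9)) = 342000000 / (1 + 38.49192·0.70335)
= 342000000 / 28.07331 ≈ 12182390.83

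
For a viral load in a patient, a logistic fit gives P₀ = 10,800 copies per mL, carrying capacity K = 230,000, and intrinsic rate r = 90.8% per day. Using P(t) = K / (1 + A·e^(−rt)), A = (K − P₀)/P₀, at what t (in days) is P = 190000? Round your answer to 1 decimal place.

A = (230000 − 10800)/10800 = 20.2963
190000 = 230000/(1 + 20.2963·e^(−0.908t)) → 1 + 20.2963·e^(−0.908t) = 1.21053
e^(−0.908t) = 0.010373 → t = ln(96.40741)/0.908 = 4.56858/0.908

t ≈ 5.0 days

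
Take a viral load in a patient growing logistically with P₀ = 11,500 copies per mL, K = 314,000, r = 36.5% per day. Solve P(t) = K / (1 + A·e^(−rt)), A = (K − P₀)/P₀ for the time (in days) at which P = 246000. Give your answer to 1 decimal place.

t ≈ 12.5 days

A = (314000 − 11500)/11500 = 26.30435
246000 = 314000/(1 + 26.30435·e^(−0.365t)) → 1 + 26.30435·e^(−0.365t) = 1.27642
e^(−0.365t) = 0.010509 → t = ln(95.15985)/0.365 = 4.55556/0.365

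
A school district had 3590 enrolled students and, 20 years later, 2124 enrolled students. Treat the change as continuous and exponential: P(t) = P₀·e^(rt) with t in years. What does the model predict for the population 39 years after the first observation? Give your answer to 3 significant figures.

r = ln(2124/3590) / 20 ≈ -0.026243 per year
P(39) = 3590 · e^(-0.026243·39) = 3590 · 0.35935 ≈ 1290.06

≈ 1,290 enrolled students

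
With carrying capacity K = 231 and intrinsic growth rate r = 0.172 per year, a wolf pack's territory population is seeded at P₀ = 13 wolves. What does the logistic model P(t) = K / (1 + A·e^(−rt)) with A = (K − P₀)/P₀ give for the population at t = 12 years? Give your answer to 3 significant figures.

≈ 73.8 wolves

A = (231 − 13)/13 = 16.76923
P(12) = 231 / (1 + 16.76923·e^(−0.172·12)) = 231 / (1 + 16.76923·0.126945)
= 231 / 3.12877 ≈ 73.83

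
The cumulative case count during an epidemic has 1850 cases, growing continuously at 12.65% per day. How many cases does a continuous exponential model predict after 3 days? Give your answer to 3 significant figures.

P(3) = 1850 · e^(0.1265·3) = 1850 · e^(0.3795)
= 1850 · 1.46155 ≈ 2703.87

≈ 2,700 cases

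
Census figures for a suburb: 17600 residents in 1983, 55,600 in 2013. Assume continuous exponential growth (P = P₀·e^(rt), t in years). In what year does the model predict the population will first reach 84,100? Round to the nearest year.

r = ln(55600/17600) / 30 = 1.15028/30 ≈ 0.038343 per year
t = ln(84100/17600) / r = 1.56411/0.038343 ≈ 40.79 years after 1983

year 2024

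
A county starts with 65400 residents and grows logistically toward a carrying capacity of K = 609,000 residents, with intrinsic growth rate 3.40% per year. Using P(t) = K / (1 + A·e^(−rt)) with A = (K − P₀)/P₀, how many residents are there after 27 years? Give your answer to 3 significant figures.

≈ 141,000 residents

A = (609000 − 65400)/65400 = 8.31193
P(27) = 609000 / (1 + 8.31193·e^(−0.034·27)) = 609000 / (1 + 8.31193·0.399317)
= 609000 / 4.31909 ≈ 141001.84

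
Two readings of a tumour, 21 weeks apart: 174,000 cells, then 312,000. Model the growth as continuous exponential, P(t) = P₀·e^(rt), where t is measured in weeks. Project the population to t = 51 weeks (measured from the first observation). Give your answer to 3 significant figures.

r = ln(312000/174000) / 21 ≈ 0.027807 per week
P(51) = 174000 · e^(0.027807·51) = 174000 · 4.12951 ≈ 718535.03

≈ 719,000 cells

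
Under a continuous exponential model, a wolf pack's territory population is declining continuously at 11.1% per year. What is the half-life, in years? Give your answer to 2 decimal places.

half-life = ln(2) / |r| = 0.69315 / 0.111

half-life ≈ 6.24 years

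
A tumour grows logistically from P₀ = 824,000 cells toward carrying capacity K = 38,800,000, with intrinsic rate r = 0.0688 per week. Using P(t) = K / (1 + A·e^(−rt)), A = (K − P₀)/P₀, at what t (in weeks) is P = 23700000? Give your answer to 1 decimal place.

A = (38800000 − 824000)/824000 = 46.08738
23700000 = 38800000/(1 + 46.08738·e^(−0.0688t)) → 1 + 46.08738·e^(−0.0688t) = 1.63713
e^(−0.0688t) = 0.013824 → t = ln(72.33582)/0.0688 = 4.28132/0.0688

t ≈ 62.2 weeks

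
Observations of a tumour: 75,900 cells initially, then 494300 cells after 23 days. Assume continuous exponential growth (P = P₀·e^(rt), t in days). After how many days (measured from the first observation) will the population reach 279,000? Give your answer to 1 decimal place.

r = ln(494300/75900) / 23 ≈ 0.081466 per day
t = ln(279000/75900) / r = 1.3018 / 0.081466 ≈ 15.98

t ≈ 16.0 days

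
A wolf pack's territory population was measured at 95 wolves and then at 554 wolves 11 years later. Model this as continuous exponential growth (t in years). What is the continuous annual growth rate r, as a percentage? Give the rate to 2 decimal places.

r ≈ 16.03% per year

554 = 95 · e^(r·11)
e^(11r) = 554/95 = 5.83158
r = ln(5.83158) / 11 = 1.76329 / 11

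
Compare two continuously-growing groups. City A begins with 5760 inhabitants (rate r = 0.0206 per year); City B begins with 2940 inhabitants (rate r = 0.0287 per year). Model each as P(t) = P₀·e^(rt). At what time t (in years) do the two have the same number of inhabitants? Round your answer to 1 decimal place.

t ≈ 83.0 years

5760·e^(0.0206t) = 2940·e^(0.0287t)
5760/2940 = e^((0.0287 − 0.0206)t) → ln(1.95918) = 0.0081·t
t = 0.67253 / 0.0081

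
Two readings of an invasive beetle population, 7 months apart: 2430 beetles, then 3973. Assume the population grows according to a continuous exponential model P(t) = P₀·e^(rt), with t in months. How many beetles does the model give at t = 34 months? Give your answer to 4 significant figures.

r = ln(3973/2430) / 7 ≈ 0.070233 per month
P(34) = 2430 · e^(0.070233·34) = 2430 · 10.8908 ≈ 26464.64

≈ 26,460 beetles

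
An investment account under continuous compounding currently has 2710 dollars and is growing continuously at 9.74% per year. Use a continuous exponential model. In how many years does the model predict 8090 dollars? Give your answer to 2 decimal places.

8090 = 2710 · e^(0.0974·t)
t = ln(8090/2710) / 0.0974 = ln(2.98524) / 0.0974 = 1.09368 / 0.0974

t ≈ 11.23 years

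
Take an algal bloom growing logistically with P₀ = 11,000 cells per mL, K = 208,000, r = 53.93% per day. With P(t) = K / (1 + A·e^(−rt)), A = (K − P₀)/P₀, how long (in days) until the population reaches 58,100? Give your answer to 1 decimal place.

t ≈ 3.6 days

A = (208000 − 11000)/11000 = 17.90909
58100 = 208000/(1 + 17.90909·e^(−0.5393t)) → 1 + 17.90909·e^(−0.5393t) = 3.58003
e^(−0.5393t) = 0.144063 → t = ln(6.94142)/0.5393 = 1.93751/0.5393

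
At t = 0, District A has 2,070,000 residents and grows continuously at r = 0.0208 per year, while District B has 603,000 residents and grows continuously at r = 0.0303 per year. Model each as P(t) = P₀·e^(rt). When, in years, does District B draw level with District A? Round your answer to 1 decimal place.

2070000·e^(0.0208t) = 603000·e^(0.0303t)
2070000/603000 = e^((0.0303 − 0.0208)t) → ln(3.43284) = 0.0095·t
t = 1.23339 / 0.0095

t ≈ 129.8 years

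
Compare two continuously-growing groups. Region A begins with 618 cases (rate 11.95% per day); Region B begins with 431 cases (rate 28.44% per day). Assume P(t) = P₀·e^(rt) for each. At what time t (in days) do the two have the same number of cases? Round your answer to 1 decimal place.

618·e^(0.1195t) = 431·e^(0.2844t)
618/431 = e^((0.2844 − 0.1195)t) → ln(1.43387) = 0.1649·t
t = 0.36038 / 0.1649

t ≈ 2.2 days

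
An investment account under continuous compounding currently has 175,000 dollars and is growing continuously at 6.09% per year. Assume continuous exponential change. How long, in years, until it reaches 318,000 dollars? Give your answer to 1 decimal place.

318000 = 175000 · e^(0.0609·t)
t = ln(318000/175000) / 0.0609 = ln(1.81714) / 0.0609 = 0.59727 / 0.0609

t ≈ 9.8 years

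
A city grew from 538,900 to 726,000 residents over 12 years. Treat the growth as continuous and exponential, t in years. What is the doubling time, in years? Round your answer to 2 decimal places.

doubling time ≈ 27.91 years

r = ln(726000/538900) / 12 = ln(1.34719) / 12 ≈ 0.024835 per year
doubling time = ln 2 / |r| = 0.69315 / 0.024835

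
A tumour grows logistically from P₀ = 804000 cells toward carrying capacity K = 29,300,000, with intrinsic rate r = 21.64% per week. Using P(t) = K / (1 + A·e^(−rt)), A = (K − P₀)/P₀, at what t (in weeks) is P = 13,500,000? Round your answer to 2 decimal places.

t ≈ 15.76 weeks

A = (29300000 − 804000)/804000 = 35.44279
13500000 = 29300000/(1 + 35.44279·e^(−0.2164t)) → 1 + 35.44279·e^(−0.2164t) = 2.17037
e^(−0.2164t) = 0.033021 → t = ln(30.28339)/0.2164 = 3.4106/0.2164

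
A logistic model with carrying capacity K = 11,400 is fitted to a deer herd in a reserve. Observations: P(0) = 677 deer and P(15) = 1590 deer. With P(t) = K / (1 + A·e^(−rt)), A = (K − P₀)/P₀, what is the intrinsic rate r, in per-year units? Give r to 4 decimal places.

A = (11400 − 677)/677 = 15.839
1590 = 11400/(1 + 15.839·e^(−r·15)) → e^(−15r) = (7.16981 − 1)/15.839 = 0.389533
r = −ln(0.389533)/15 = 0.94281/15

r ≈ 0.0629 per year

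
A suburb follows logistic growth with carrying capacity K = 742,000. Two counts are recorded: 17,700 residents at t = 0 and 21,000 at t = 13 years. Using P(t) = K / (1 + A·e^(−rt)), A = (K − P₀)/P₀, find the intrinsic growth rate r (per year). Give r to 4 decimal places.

A = (742000 − 17700)/17700 = 40.9209
21000 = 742000/(1 + 40.9209·e^(−r·13)) → e^(−13r) = (35.33333 − 1)/40.9209 = 0.839017
r = −ln(0.839017)/13 = 0.17552/13

r ≈ 0.0135 per year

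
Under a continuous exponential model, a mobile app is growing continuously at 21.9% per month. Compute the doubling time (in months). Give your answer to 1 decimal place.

doubling time ≈ 3.2 months

doubling time = ln(2) / |r| = 0.69315 / 0.219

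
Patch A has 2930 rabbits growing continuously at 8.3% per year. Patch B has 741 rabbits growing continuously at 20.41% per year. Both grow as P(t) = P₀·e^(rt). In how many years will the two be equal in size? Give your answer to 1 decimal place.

2930·e^(0.083t) = 741·e^(0.2041t)
2930/741 = e^((0.2041 − 0.083)t) → ln(3.95412) = 0.1211·t
t = 1.37476 / 0.1211

t ≈ 11.4 years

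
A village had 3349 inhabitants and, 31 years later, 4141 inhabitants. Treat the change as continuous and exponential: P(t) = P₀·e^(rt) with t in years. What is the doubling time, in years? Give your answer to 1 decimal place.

r = ln(4141/3349) / 31 = ln(1.23649) / 31 ≈ 0.006848 per year
doubling time = ln 2 / |r| = 0.69315 / 0.006848

doubling time ≈ 101.2 years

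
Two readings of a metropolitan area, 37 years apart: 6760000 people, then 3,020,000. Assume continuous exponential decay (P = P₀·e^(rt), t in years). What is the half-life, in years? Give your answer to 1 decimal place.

half-life ≈ 31.8 years

r = ln(3020000/6760000) / 37 = ln(0.44675) / 37 ≈ -0.021777 per year
half-life = ln 2 / |r| = 0.69315 / 0.021777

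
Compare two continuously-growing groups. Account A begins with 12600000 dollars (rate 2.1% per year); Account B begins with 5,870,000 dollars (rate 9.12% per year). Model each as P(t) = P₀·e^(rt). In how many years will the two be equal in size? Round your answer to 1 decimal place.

12600000·e^(0.021t) = 5870000·e^(0.0912t)
12600000/5870000 = e^((0.0912 − 0.021)t) → ln(2.14651) = 0.0702·t
t = 0.76384 / 0.0702

t ≈ 10.9 years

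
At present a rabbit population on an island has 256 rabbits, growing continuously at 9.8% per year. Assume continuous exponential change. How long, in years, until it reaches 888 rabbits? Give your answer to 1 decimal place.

888 = 256 · e^(0.098·t)
t = ln(888/256) / 0.098 = ln(3.46875) / 0.098 = 1.24379 / 0.098

t ≈ 12.7 years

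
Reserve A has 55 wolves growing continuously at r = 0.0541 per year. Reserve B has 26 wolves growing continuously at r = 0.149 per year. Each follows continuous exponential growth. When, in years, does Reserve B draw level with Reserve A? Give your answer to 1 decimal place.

55·e^(0.0541t) = 26·e^(0.149t)
55/26 = e^((0.149 − 0.0541)t) → ln(2.11538) = 0.0949·t
t = 0.74924 / 0.0949

t ≈ 7.9 years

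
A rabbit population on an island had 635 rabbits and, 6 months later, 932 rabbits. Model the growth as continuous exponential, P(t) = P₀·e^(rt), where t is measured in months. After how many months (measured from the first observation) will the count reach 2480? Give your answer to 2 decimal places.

t ≈ 21.30 months

r = ln(932/635) / 6 ≈ 0.063951 per month
t = ln(2480/635) / r = 1.36239 / 0.063951 ≈ 21.304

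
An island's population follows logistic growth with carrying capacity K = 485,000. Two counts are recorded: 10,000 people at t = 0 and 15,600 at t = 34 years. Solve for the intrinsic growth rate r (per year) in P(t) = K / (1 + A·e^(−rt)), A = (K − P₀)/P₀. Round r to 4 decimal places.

A = (485000 − 10000)/10000 = 47.5
15600 = 485000/(1 + 47.5·e^(−r·34)) → e^(−34r) = (31.08974 − 1)/47.5 = 0.633468
r = −ln(0.633468)/34 = 0.45655/34

r ≈ 0.0134 per year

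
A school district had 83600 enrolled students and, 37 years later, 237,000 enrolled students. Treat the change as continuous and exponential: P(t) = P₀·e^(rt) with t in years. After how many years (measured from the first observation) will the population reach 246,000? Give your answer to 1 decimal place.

r = ln(237000/83600) / 37 ≈ 0.028163 per year
t = ln(246000/83600) / r = 1.07929 / 0.028163 ≈ 38.323

t ≈ 38.3 years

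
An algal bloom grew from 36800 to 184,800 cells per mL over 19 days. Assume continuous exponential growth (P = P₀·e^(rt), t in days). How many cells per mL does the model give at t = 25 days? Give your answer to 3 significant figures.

≈ 308,000 cells per mL

r = ln(184800/36800) / 19 ≈ 0.084936 per day
P(25) = 36800 · e^(0.084936·25) = 36800 · 8.35943 ≈ 307626.91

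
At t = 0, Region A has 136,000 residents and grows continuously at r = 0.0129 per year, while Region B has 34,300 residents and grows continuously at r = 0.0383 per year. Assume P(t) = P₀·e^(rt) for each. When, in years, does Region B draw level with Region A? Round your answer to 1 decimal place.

136000·e^(0.0129t) = 34300·e^(0.0383t)
136000/34300 = e^((0.0383 − 0.0129)t) → ln(3.96501) = 0.0254·t
t = 1.37751 / 0.0254

t ≈ 54.2 years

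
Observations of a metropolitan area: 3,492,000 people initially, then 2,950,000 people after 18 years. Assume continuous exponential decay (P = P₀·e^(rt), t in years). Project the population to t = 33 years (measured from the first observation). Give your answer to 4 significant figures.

≈ 2,563,000 people

r = ln(2950000/3492000) / 18 ≈ -0.009371 per year
P(33) = 3492000 · e^(-0.009371·33) = 3492000 · 0.73401 ≈ 2563176.43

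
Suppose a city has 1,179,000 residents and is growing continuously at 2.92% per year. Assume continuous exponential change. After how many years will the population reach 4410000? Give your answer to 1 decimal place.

t ≈ 45.2 years

4410000 = 1179000 · e^(0.0292·t)
t = ln(4410000/1179000) / 0.0292 = ln(3.74046) / 0.0292 = 1.31921 / 0.0292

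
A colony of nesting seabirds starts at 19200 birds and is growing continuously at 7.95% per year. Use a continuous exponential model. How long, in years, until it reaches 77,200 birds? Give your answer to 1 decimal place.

t ≈ 17.5 years

77200 = 19200 · e^(0.0795·t)
t = ln(77200/19200) / 0.0795 = ln(4.02083) / 0.0795 = 1.39149 / 0.0795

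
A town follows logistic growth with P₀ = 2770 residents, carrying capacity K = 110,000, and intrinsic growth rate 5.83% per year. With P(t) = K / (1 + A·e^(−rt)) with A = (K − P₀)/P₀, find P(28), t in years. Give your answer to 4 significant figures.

≈ 12,840 residents

A = (110000 − 2770)/2770 = 38.71119
P(28) = 110000 / (1 + 38.71119·e^(−0.0583·28)) = 110000 / (1 + 38.71119·0.19546)
= 110000 / 8.56649 ≈ 12840.74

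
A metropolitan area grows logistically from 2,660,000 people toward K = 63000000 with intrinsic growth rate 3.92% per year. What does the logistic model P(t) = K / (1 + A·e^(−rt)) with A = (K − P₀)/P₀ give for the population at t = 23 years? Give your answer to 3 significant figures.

A = (63000000 − 2660000)/2660000 = 22.68421
P(23) = 63000000 / (1 + 22.68421·e^(−0.0392·23)) = 63000000 / (1 + 22.68421·0.40592)
= 63000000 / 10.20797 ≈ 6171649.92

≈ 6,170,000 people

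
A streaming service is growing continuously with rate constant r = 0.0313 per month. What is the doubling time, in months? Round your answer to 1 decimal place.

doubling time = ln(2) / |r| = 0.69315 / 0.0313

doubling time ≈ 22.1 months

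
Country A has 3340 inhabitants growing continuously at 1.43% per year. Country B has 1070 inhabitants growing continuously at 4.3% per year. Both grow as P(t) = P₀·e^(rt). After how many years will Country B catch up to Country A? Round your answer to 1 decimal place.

t ≈ 39.7 years

3340·e^(0.0143t) = 1070·e^(0.043t)
3340/1070 = e^((0.043 − 0.0143)t) → ln(3.1215) = 0.0287·t
t = 1.13831 / 0.0287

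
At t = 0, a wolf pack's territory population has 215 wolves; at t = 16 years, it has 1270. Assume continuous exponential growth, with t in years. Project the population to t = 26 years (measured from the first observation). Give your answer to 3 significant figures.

≈ 3,850 wolves

r = ln(1270/215) / 16 ≈ 0.111008 per year
P(26) = 215 · e^(0.111008·26) = 215 · 17.92539 ≈ 3853.96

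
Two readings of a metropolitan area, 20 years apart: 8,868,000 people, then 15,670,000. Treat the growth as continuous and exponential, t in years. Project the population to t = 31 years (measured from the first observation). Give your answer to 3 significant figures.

r = ln(15670000/8868000) / 20 ≈ 0.028465 per year
P(31) = 8868000 · e^(0.028465·31) = 8868000 · 2.41672 ≈ 21431512.31

≈ 21,400,000 people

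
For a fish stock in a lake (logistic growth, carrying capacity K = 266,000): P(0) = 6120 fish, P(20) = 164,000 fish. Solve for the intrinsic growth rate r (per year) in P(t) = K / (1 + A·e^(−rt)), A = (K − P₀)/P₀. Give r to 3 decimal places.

r ≈ 0.211 per year

A = (266000 − 6120)/6120 = 42.46405
164000 = 266000/(1 + 42.46405·e^(−r·20)) → e^(−20r) = (1.62195 − 1)/42.46405 = 0.014647
r = −ln(0.014647)/20 = 4.22355/20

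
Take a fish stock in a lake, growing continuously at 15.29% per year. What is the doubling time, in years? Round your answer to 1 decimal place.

doubling time ≈ 4.5 years

doubling time = ln(2) / |r| = 0.69315 / 0.1529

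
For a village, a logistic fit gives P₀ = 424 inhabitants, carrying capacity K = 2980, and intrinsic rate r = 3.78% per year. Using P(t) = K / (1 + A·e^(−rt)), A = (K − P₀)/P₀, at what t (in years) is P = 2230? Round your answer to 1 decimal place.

A = (2980 − 424)/424 = 6.0283
2230 = 2980/(1 + 6.0283·e^(−0.0378t)) → 1 + 6.0283·e^(−0.0378t) = 1.33632
e^(−0.0378t) = 0.055791 → t = ln(17.92415)/0.0378 = 2.88615/0.0378

t ≈ 76.4 years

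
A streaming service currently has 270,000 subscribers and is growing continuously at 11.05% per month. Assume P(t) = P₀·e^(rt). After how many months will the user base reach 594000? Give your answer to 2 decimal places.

594000 = 270000 · e^(0.1105·t)
t = ln(594000/270000) / 0.1105 = ln(2.2) / 0.1105 = 0.78846 / 0.1105

t ≈ 7.14 months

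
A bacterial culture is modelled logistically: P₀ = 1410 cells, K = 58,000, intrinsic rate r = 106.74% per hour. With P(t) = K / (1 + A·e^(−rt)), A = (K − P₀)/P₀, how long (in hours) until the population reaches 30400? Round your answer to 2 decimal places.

A = (58000 − 1410)/1410 = 40.13475
30400 = 58000/(1 + 40.13475·e^(−1.0674t)) → 1 + 40.13475·e^(−1.0674t) = 1.90789
e^(−1.0674t) = 0.022621 → t = ln(44.20639)/1.0674 = 3.78887/1.0674

t ≈ 3.55 hours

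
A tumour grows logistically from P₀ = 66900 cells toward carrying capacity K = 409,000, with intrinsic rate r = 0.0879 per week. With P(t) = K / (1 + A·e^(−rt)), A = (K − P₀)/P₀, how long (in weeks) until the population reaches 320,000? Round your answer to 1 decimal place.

t ≈ 33.1 weeks

A = (409000 − 66900)/66900 = 5.1136
320000 = 409000/(1 + 5.1136·e^(−0.0879t)) → 1 + 5.1136·e^(−0.0879t) = 1.27812
e^(−0.0879t) = 0.054389 → t = ln(18.38599)/0.0879 = 2.91159/0.0879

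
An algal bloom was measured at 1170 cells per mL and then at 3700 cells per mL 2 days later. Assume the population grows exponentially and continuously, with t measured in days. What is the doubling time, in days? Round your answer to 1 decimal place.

r = ln(3700/1170) / 2 = ln(3.16239) / 2 ≈ 0.575665 per day
doubling time = ln 2 / |r| = 0.69315 / 0.575665

doubling time ≈ 1.2 days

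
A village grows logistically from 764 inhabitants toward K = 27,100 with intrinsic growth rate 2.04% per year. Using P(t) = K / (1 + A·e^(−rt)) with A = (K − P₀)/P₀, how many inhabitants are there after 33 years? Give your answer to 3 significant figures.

≈ 1,460 inhabitants

A = (27100 − 764)/764 = 34.4712
P(33) = 27100 / (1 + 34.4712·e^(−0.0204·33)) = 27100 / (1 + 34.4712·0.510074)
= 27100 / 18.58286 ≈ 1458.33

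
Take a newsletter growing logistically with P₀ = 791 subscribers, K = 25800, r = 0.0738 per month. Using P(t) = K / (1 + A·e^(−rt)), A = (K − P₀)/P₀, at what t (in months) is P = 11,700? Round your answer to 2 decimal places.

t ≈ 44.27 months

A = (25800 − 791)/791 = 31.61694
11700 = 25800/(1 + 31.61694·e^(−0.0738t)) → 1 + 31.61694·e^(−0.0738t) = 2.20513
e^(−0.0738t) = 0.038117 → t = ln(26.23533)/0.0738 = 3.26711/0.0738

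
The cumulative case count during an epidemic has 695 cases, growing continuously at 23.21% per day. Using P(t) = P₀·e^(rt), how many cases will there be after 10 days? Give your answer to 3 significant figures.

≈ 7,080 cases

P(10) = 695 · e^(0.2321·10) = 695 · e^(2.321)
= 695 · 10.18586 ≈ 7079.17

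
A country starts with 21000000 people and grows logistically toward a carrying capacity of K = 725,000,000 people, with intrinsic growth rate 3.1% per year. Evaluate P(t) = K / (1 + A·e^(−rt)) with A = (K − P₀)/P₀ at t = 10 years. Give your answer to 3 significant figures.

A = (725000000 − 21000000)/21000000 = 33.52381
P(10) = 725000000 / (1 + 33.52381·e^(−0.031·10)) = 725000000 / (1 + 33.52381·0.733447)
= 725000000 / 25.58794 ≈ 28333664.68

≈ 28,300,000 people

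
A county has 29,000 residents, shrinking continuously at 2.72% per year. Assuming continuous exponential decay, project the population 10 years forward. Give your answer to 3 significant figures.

≈ 22,100 residents

P(10) = 29000 · e^(-0.0272·10) = 29000 · e^(-0.272)
= 29000 · 0.76185 ≈ 22093.77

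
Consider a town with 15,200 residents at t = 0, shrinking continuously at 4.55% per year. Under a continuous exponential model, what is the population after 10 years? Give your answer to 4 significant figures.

P(10) = 15200 · e^(-0.0455·10) = 15200 · e^(-0.455)
= 15200 · 0.63445 ≈ 9643.61

≈ 9,644 residents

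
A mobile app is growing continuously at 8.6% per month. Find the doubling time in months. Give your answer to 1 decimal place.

doubling time = ln(2) / |r| = 0.69315 / 0.086

doubling time ≈ 8.1 months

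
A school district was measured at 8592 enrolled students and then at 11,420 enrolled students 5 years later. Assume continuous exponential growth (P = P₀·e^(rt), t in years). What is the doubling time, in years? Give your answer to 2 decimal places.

r = ln(11420/8592) / 5 = ln(1.32914) / 5 ≈ 0.056907 per year
doubling time = ln 2 / |r| = 0.69315 / 0.056907

doubling time ≈ 12.18 years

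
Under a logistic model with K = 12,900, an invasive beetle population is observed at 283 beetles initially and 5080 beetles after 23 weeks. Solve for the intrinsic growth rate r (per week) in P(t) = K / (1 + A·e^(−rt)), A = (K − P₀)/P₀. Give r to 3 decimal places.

r ≈ 0.146 per week

A = (12900 − 283)/283 = 44.58304
5080 = 12900/(1 + 44.58304·e^(−r·23)) → e^(−23r) = (2.53937 − 1)/44.58304 = 0.034528
r = −ln(0.034528)/23 = 3.36598/23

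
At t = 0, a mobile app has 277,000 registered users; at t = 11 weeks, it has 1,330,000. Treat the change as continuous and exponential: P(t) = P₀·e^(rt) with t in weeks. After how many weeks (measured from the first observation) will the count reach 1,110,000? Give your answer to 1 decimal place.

r = ln(1330000/277000) / 11 ≈ 0.142629 per week
t = ln(1110000/277000) / r = 1.3881 / 0.142629 ≈ 9.732

t ≈ 9.7 weeks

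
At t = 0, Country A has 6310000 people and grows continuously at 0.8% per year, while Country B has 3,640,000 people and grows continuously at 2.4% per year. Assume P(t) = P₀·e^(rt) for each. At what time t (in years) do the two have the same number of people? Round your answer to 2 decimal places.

t ≈ 34.38 years

6310000·e^(0.008t) = 3640000·e^(0.024t)
6310000/3640000 = e^((0.024 − 0.008)t) → ln(1.73352) = 0.016·t
t = 0.55015 / 0.016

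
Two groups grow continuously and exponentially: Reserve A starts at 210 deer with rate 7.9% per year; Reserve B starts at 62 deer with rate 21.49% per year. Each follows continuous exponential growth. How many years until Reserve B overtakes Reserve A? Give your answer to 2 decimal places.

t ≈ 8.98 years

210·e^(0.079t) = 62·e^(0.2149t)
210/62 = e^((0.2149 − 0.079)t) → ln(3.3871) = 0.1359·t
t = 1.21997 / 0.1359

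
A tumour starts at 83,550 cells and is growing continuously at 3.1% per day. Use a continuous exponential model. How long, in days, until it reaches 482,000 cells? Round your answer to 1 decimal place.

482000 = 83550 · e^(0.031·t)
t = ln(482000/83550) / 0.031 = ln(5.769) / 0.031 = 1.7525 / 0.031

t ≈ 56.5 days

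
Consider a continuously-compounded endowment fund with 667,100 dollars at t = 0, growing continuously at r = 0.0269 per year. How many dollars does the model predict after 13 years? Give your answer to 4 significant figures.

≈ 946,400 dollars

P(13) = 667100 · e^(0.0269·13) = 667100 · e^(0.3497)
= 667100 · 1.41864 ≈ 946376.01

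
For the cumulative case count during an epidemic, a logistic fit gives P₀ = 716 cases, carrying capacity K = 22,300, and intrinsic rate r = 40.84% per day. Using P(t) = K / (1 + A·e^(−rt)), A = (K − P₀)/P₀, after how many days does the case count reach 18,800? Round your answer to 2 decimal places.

A = (22300 − 716)/716 = 30.14525
18800 = 22300/(1 + 30.14525·e^(−0.4084t)) → 1 + 30.14525·e^(−0.4084t) = 1.18617
e^(−0.4084t) = 0.006176 → t = ln(161.92306)/0.4084 = 5.08712/0.4084

t ≈ 12.46 days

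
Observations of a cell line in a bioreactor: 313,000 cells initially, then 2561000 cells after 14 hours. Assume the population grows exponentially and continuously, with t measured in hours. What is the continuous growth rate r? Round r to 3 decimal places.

2561000 = 313000 · e^(r·14)
e^(14r) = 2561000/313000 = 8.18211
r = ln(8.18211) / 14 = 2.10195 / 14

r ≈ 0.150 per hour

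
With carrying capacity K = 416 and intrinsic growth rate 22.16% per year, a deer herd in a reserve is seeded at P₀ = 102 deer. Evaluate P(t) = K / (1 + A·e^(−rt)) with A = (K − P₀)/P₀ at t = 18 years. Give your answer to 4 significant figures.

≈ 393.6 deer

A = (416 − 102)/102 = 3.07843
P(18) = 416 / (1 + 3.07843·e^(−0.2216·18)) = 416 / (1 + 3.07843·0.018522)
= 416 / 1.05702 ≈ 393.56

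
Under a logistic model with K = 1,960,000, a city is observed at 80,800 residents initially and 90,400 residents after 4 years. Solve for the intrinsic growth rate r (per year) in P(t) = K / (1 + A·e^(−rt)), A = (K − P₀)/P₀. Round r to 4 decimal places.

r ≈ 0.0293 per year

A = (1960000 − 80800)/80800 = 23.25743
90400 = 1960000/(1 + 23.25743·e^(−r·4)) → e^(−4r) = (21.68142 − 1)/23.25743 = 0.889239
r = −ln(0.889239)/4 = 0.11739/4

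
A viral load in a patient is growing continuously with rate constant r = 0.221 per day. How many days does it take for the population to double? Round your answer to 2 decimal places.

doubling time ≈ 3.14 days

doubling time = ln(2) / |r| = 0.69315 / 0.221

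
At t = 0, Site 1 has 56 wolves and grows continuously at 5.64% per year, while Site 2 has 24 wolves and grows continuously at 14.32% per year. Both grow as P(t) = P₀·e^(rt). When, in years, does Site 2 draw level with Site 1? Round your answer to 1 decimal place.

56·e^(0.0564t) = 24·e^(0.1432t)
56/24 = e^((0.1432 − 0.0564)t) → ln(2.33333) = 0.0868·t
t = 0.8473 / 0.0868

t ≈ 9.8 years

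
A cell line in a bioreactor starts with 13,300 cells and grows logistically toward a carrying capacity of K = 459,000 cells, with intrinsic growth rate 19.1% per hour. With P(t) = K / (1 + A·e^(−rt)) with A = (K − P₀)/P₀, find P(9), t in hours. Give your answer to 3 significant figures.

A = (459000 − 13300)/13300 = 33.51128
P(9) = 459000 / (1 + 33.51128·e^(−0.191·9)) = 459000 / (1 + 33.51128·0.179245)
= 459000 / 7.00674 ≈ 65508.36

≈ 65,500 cells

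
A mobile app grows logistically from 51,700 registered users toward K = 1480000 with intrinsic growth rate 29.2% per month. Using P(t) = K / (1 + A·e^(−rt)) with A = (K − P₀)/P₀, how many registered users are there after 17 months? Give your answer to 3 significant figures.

A = (1480000 − 51700)/51700 = 27.62669
P(17) = 1480000 / (1 + 27.62669·e^(−0.292·17)) = 1480000 / (1 + 27.62669·0.006985)
= 1480000 / 1.19297 ≈ 1240600.59

≈ 1,240,000 registered users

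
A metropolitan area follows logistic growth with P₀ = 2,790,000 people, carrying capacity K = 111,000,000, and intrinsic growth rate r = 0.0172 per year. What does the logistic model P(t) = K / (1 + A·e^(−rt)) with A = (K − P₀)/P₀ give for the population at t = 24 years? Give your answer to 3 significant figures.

A = (111000000 − 2790000)/2790000 = 38.78495
P(24) = 111000000 / (1 + 38.78495·e^(−0.0172·24)) = 111000000 / (1 + 38.78495·0.661795)
= 111000000 / 26.66767 ≈ 4162343.53

≈ 4,160,000 people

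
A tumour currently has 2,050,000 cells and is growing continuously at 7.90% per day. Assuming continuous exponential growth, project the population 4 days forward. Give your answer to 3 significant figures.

P(4) = 2050000 · e^(0.079·4) = 2050000 · e^(0.316)
= 2050000 · 1.37163 ≈ 2811842.02

≈ 2,810,000 cells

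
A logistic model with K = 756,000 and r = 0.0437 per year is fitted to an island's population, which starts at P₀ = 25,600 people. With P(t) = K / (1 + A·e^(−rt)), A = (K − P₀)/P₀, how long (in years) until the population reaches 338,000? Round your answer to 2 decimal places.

t ≈ 71.82 years

A = (756000 − 25600)/25600 = 28.53125
338000 = 756000/(1 + 28.53125·e^(−0.0437t)) → 1 + 28.53125·e^(−0.0437t) = 2.23669
e^(−0.0437t) = 0.043345 → t = ln(23.07072)/0.0437 = 3.13856/0.0437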